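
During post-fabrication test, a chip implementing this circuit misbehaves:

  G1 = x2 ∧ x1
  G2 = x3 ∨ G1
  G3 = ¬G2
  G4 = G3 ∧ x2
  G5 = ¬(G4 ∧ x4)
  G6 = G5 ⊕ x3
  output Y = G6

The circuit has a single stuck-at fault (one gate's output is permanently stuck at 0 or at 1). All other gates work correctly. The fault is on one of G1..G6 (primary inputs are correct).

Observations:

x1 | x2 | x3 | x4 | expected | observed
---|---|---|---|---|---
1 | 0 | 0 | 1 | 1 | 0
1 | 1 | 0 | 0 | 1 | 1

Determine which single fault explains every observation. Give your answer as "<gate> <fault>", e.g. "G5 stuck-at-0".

G4 stuck-at-1

Fault-free values for test 1 (x1=1, x2=0, x3=0, x4=1): G1=0, G2=0, G3=1, G4=0, G5=1, G6=1, giving Y=1. Observed 0.
Test 1: faults giving observed 0 are {G4 stuck-at-1, G5 stuck-at-0, G6 stuck-at-0}.
Test 2 (x1=1, x2=1, x3=0, x4=0): fault-free G1=1, G2=1, G3=0, G4=0, G5=1, G6=1 → 1; observed 1. Eliminates G5 stuck-at-0, G6 stuck-at-0.
Only G4 stuck-at-1 is consistent with every test.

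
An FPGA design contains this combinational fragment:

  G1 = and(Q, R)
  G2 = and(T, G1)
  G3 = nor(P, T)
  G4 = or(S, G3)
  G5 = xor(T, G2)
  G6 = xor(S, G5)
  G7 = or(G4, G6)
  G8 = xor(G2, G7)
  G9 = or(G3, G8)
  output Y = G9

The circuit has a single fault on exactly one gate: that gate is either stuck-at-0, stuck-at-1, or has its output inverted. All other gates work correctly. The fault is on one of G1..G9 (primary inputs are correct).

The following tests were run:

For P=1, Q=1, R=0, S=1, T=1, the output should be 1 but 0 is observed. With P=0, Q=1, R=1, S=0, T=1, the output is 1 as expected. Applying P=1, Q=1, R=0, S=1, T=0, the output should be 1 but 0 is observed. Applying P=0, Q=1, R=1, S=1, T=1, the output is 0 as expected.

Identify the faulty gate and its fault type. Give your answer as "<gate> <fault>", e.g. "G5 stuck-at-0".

G2 stuck-at-1

Fault-free values for test 1 (P=1, Q=1, R=0, S=1, T=1): G1=0, G2=0, G3=0, G4=1, G5=1, G6=0, G7=1, G8=1, G9=1, giving Y=1. Observed 0.
Test 1: faults giving observed 0 are {G1 stuck-at-1, G1 inverted output, G2 stuck-at-1, G2 inverted output, G4 stuck-at-0, G4 inverted output, G7 stuck-at-0, G7 inverted output, G8 stuck-at-0, G8 inverted output, G9 stuck-at-0, G9 inverted output}.
Test 2 (P=0, Q=1, R=1, S=0, T=1): fault-free G1=1, G2=1, G3=0, G4=0, G5=0, G6=0, G7=0, G8=1, G9=1 → 1; observed 1. Eliminates G4 inverted output, G7 inverted output, G8 stuck-at-0, G8 inverted output, G9 stuck-at-0, G9 inverted output.
Test 3 (P=1, Q=1, R=0, S=1, T=0): fault-free G1=0, G2=0, G3=0, G4=1, G5=0, G6=1, G7=1, G8=1, G9=1 → 1; observed 0. Eliminates G1 stuck-at-1, G1 inverted output, G4 stuck-at-0.
Test 4 (P=0, Q=1, R=1, S=1, T=1): fault-free G1=1, G2=1, G3=0, G4=1, G5=0, G6=1, G7=1, G8=0, G9=0 → 0; observed 0. Eliminates G2 inverted output, G7 stuck-at-0.
Only G2 stuck-at-1 is consistent with every test.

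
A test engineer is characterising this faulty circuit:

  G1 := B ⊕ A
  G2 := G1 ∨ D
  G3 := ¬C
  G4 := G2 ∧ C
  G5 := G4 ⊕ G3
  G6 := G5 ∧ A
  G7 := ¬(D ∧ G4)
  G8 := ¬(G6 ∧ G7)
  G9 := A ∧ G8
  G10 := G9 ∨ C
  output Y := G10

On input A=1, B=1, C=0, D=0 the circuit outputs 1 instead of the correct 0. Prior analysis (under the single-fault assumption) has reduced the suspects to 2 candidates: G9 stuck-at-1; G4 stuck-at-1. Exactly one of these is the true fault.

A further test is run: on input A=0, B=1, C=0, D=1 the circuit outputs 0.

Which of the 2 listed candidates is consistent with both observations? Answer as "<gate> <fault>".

G4 stuck-at-1

Evaluate each candidate on input A=0, B=1, C=0, D=1:
  G9 stuck-at-1: G1=1, G2=1, G3=1, G4=0, G5=1, G6=0, G7=1, G8=1, G9=1 [stuck-at-1], G10=1 → 1 — eliminated
  G4 stuck-at-1: G1=1, G2=1, G3=1, G4=1 [stuck-at-1], G5=0, G6=0, G7=0, G8=1, G9=0, G10=0 → 0 — matches
Only G4 stuck-at-1 reproduces the observed 0.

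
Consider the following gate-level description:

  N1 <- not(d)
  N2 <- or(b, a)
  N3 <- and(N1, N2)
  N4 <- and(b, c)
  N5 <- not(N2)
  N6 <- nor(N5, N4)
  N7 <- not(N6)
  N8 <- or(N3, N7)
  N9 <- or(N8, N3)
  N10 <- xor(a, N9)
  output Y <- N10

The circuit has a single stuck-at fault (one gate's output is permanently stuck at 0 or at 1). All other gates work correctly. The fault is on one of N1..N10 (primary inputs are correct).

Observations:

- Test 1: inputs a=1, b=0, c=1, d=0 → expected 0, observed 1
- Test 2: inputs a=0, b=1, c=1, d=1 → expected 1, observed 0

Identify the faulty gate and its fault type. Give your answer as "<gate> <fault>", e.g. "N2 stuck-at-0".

N9 stuck-at-0

Fault-free values for test 1 (a=1, b=0, c=1, d=0): N1=1, N2=1, N3=1, N4=0, N5=0, N6=1, N7=0, N8=1, N9=1, N10=0, giving Y=0. Observed 1.
Test 1: faults giving observed 1 are {N1 stuck-at-0, N3 stuck-at-0, N9 stuck-at-0, N10 stuck-at-1}.
Test 2 (a=0, b=1, c=1, d=1): fault-free N1=0, N2=1, N3=0, N4=1, N5=0, N6=0, N7=1, N8=1, N9=1, N10=1 → 1; observed 0. Eliminates N1 stuck-at-0, N3 stuck-at-0, N10 stuck-at-1.
Only N9 stuck-at-0 is consistent with every test.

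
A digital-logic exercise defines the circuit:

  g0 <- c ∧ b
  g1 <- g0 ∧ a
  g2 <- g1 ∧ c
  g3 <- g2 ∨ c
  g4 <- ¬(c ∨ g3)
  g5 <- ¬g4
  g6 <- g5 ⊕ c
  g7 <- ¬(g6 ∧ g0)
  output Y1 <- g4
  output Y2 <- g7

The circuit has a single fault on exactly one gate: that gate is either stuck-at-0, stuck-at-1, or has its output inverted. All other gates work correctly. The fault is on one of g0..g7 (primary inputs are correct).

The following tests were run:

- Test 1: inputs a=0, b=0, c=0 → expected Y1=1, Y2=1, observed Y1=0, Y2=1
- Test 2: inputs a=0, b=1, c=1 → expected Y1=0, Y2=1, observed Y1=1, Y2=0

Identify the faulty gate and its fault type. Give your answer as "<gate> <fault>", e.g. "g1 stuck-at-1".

g4 inverted output

Fault-free values for test 1 (a=0, b=0, c=0): g0=0, g1=0, g2=0, g3=0, g4=1, g5=0, g6=0, g7=1, giving Y1=1, Y2=1. Observed Y1=0, Y2=1.
Test 1: faults giving observed Y1=0, Y2=1 are {g2 stuck-at-1, g2 inverted output, g3 stuck-at-1, g3 inverted output, g4 stuck-at-0, g4 inverted output}.
Test 2 (a=0, b=1, c=1): fault-free g0=1, g1=0, g2=0, g3=1, g4=0, g5=1, g6=0, g7=1 → Y1=0, Y2=1; observed Y1=1, Y2=0. Eliminates g2 stuck-at-1, g2 inverted output, g3 stuck-at-1, g3 inverted output, g4 stuck-at-0.
Only g4 inverted output is consistent with every test.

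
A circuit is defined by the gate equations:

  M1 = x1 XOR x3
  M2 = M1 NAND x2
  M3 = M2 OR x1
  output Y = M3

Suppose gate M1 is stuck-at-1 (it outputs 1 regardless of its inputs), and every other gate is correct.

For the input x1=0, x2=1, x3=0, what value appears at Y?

Propagate with M1 forced: M1=1 [stuck-at-1], M2=0, M3=0.
So Y = 0. (Without the fault it would be 1.)

0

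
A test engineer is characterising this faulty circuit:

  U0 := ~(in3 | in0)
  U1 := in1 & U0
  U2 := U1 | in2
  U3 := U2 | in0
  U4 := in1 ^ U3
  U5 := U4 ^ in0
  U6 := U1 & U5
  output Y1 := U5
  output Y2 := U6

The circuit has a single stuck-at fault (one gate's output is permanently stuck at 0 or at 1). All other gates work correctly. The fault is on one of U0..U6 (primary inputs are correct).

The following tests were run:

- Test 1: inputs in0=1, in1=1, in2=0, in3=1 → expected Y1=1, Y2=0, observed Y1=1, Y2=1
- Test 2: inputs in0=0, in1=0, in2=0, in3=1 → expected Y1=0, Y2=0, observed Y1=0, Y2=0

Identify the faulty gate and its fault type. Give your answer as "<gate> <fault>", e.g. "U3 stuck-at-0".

Fault-free values for test 1 (in0=1, in1=1, in2=0, in3=1): U0=0, U1=0, U2=0, U3=1, U4=0, U5=1, U6=0, giving Y1=1, Y2=0. Observed Y1=1, Y2=1.
Test 1: faults giving observed Y1=1, Y2=1 are {U0 stuck-at-1, U1 stuck-at-1, U6 stuck-at-1}.
Test 2 (in0=0, in1=0, in2=0, in3=1): fault-free U0=0, U1=0, U2=0, U3=0, U4=0, U5=0, U6=0 → Y1=0, Y2=0; observed Y1=0, Y2=0. Eliminates U1 stuck-at-1, U6 stuck-at-1.
Only U0 stuck-at-1 is consistent with every test.

U0 stuck-at-1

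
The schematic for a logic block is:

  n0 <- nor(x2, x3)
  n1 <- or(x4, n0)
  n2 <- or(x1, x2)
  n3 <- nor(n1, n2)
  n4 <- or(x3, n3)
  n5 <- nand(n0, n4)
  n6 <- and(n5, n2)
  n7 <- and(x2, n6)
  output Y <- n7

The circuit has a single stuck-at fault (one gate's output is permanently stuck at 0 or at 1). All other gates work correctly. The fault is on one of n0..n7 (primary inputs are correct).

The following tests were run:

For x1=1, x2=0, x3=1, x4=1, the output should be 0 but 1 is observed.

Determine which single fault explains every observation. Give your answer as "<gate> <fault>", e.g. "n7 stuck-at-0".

n7 stuck-at-1

Fault-free values for test 1 (x1=1, x2=0, x3=1, x4=1): n0=0, n1=1, n2=1, n3=0, n4=1, n5=1, n6=1, n7=0, giving Y=0. Observed 1.
Test 1: faults giving observed 1 are {n7 stuck-at-1}.
Only n7 stuck-at-1 is consistent with every test.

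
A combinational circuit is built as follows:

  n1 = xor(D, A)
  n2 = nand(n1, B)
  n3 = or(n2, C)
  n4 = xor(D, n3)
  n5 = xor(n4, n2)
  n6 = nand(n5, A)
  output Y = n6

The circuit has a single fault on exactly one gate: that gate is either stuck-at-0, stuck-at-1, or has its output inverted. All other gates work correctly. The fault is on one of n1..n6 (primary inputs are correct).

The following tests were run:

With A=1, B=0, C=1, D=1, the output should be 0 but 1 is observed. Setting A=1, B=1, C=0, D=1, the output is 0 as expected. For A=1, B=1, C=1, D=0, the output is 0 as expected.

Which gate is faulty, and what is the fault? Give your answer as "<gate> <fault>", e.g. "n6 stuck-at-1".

n2 stuck-at-0

Fault-free values for test 1 (A=1, B=0, C=1, D=1): n1=0, n2=1, n3=1, n4=0, n5=1, n6=0, giving Y=0. Observed 1.
Test 1: faults giving observed 1 are {n2 stuck-at-0, n2 inverted output, n3 stuck-at-0, n3 inverted output, n4 stuck-at-1, n4 inverted output, n5 stuck-at-0, n5 inverted output, n6 stuck-at-1, n6 inverted output}.
Test 2 (A=1, B=1, C=0, D=1): fault-free n1=0, n2=1, n3=1, n4=0, n5=1, n6=0 → 0; observed 0. Eliminates n3 stuck-at-0, n3 inverted output, n4 stuck-at-1, n4 inverted output, n5 stuck-at-0, n5 inverted output, n6 stuck-at-1, n6 inverted output.
Test 3 (A=1, B=1, C=1, D=0): fault-free n1=1, n2=0, n3=1, n4=1, n5=1, n6=0 → 0; observed 0. Eliminates n2 inverted output.
Only n2 stuck-at-0 is consistent with every test.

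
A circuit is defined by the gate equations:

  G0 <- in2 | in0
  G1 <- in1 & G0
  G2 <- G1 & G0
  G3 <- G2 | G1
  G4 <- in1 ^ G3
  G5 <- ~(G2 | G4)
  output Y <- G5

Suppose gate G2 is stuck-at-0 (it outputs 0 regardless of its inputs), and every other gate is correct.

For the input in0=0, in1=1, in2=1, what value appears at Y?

1

Propagate with G2 forced: G0=1, G1=1, G2=0 [stuck-at-0], G3=1, G4=0, G5=1.
So Y = 1. (Without the fault it would be 0.)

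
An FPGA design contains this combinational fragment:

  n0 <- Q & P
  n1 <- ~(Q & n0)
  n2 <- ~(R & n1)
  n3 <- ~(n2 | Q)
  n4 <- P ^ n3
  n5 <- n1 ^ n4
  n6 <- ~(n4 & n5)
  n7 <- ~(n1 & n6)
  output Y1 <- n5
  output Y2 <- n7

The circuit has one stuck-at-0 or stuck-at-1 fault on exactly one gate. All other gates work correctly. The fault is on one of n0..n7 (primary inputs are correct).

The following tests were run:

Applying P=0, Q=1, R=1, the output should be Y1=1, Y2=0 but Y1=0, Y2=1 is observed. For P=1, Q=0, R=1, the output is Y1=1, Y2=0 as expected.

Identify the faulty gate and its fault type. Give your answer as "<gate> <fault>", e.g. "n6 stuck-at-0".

n0 stuck-at-1

Fault-free values for test 1 (P=0, Q=1, R=1): n0=0, n1=1, n2=0, n3=0, n4=0, n5=1, n6=1, n7=0, giving Y1=1, Y2=0. Observed Y1=0, Y2=1.
Test 1: faults giving observed Y1=0, Y2=1 are {n0 stuck-at-1, n1 stuck-at-0}.
Test 2 (P=1, Q=0, R=1): fault-free n0=0, n1=1, n2=0, n3=1, n4=0, n5=1, n6=1, n7=0 → Y1=1, Y2=0; observed Y1=1, Y2=0. Eliminates n1 stuck-at-0.
Only n0 stuck-at-1 is consistent with every test.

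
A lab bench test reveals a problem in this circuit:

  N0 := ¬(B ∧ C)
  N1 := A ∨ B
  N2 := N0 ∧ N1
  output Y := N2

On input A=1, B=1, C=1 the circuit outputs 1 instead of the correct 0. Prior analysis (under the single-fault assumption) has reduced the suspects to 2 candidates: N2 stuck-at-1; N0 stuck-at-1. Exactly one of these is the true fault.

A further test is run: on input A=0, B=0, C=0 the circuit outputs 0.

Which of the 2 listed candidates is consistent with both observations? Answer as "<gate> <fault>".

N0 stuck-at-1

Evaluate each candidate on input A=0, B=0, C=0:
  N2 stuck-at-1: N0=1, N1=0, N2=1 [stuck-at-1] → 1 — eliminated
  N0 stuck-at-1: N0=1 [stuck-at-1], N1=0, N2=0 → 0 — matches
Only N0 stuck-at-1 reproduces the observed 0.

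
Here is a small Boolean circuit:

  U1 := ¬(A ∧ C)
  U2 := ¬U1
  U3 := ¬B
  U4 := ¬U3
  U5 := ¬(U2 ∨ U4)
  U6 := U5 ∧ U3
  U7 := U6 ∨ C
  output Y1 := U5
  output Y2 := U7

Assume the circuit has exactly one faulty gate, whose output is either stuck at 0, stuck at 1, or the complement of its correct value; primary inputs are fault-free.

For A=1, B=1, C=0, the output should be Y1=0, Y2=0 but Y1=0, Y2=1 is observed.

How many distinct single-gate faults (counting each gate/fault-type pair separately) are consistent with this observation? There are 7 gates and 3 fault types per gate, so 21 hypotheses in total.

Fault-free: U1=1, U2=0, U3=0, U4=1, U5=0, U6=0, U7=0 → Y1=0, Y2=0. Observed Y1=0, Y2=1.
  U1: none of the 3 fault types match ✗
  U2: none of the 3 fault types match ✗
  U3: none of the 3 fault types match ✗
  U4: none of the 3 fault types match ✗
  U5: none of the 3 fault types match ✗
  U6: stuck-at-1, inverted output ✓; others ✗
  U7: stuck-at-1, inverted output ✓; others ✗
Consistent faults: {U6 stuck-at-1, U6 inverted output, U7 stuck-at-1, U7 inverted output} — 4 in all.

4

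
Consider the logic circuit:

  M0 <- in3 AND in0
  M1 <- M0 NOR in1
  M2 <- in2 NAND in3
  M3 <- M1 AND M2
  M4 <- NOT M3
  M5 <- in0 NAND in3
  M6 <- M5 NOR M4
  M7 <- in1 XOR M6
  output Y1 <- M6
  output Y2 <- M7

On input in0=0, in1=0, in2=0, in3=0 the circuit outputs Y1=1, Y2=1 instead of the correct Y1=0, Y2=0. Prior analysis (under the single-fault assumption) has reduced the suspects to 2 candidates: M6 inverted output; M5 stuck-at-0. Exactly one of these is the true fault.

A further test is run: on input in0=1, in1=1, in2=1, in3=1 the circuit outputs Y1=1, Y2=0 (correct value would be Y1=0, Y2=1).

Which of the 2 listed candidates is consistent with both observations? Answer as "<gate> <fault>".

M6 inverted output

Evaluate each candidate on input in0=1, in1=1, in2=1, in3=1:
  M6 inverted output: M0=1, M1=0, M2=0, M3=0, M4=1, M5=0, M6=1 [inverted output], M7=0 → Y1=1, Y2=0 — matches
  M5 stuck-at-0: M0=1, M1=0, M2=0, M3=0, M4=1, M5=0 [stuck-at-0], M6=0, M7=1 → Y1=0, Y2=1 — eliminated
Only M6 inverted output reproduces the observed Y1=1, Y2=0.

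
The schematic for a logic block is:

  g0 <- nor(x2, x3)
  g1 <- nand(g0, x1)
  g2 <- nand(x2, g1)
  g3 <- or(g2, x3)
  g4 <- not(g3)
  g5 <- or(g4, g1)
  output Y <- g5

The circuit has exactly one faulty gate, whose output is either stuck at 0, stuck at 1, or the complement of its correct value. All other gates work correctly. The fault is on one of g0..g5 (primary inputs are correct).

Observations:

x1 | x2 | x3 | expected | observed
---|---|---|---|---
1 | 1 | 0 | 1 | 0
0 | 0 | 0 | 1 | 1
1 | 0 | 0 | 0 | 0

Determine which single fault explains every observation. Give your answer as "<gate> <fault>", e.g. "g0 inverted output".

Fault-free values for test 1 (x1=1, x2=1, x3=0): g0=0, g1=1, g2=0, g3=0, g4=1, g5=1, giving Y=1. Observed 0.
Test 1: faults giving observed 0 are {g0 stuck-at-1, g0 inverted output, g1 stuck-at-0, g1 inverted output, g5 stuck-at-0, g5 inverted output}.
Test 2 (x1=0, x2=0, x3=0): fault-free g0=1, g1=1, g2=1, g3=1, g4=0, g5=1 → 1; observed 1. Eliminates g1 stuck-at-0, g1 inverted output, g5 stuck-at-0, g5 inverted output.
Test 3 (x1=1, x2=0, x3=0): fault-free g0=1, g1=0, g2=1, g3=1, g4=0, g5=0 → 0; observed 0. Eliminates g0 inverted output.
Only g0 stuck-at-1 is consistent with every test.

g0 stuck-at-1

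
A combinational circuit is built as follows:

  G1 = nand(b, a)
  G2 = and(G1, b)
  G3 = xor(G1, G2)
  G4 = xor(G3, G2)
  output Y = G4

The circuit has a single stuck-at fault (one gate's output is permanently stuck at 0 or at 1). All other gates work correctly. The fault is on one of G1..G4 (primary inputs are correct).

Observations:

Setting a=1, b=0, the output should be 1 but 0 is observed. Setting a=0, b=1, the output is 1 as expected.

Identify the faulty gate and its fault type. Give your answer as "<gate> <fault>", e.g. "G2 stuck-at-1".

G3 stuck-at-0

Fault-free values for test 1 (a=1, b=0): G1=1, G2=0, G3=1, G4=1, giving Y=1. Observed 0.
Test 1: faults giving observed 0 are {G1 stuck-at-0, G3 stuck-at-0, G4 stuck-at-0}.
Test 2 (a=0, b=1): fault-free G1=1, G2=1, G3=0, G4=1 → 1; observed 1. Eliminates G1 stuck-at-0, G4 stuck-at-0.
Only G3 stuck-at-0 is consistent with every test.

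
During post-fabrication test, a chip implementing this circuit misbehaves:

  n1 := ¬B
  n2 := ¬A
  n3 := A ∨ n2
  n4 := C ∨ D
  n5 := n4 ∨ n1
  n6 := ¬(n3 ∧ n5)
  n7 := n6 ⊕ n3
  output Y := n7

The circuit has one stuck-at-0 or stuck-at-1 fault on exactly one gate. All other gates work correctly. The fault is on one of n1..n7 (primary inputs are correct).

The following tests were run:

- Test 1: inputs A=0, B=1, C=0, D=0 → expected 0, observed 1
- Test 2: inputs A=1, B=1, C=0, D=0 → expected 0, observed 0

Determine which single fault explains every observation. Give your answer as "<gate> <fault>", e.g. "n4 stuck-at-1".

Fault-free values for test 1 (A=0, B=1, C=0, D=0): n1=0, n2=1, n3=1, n4=0, n5=0, n6=1, n7=0, giving Y=0. Observed 1.
Test 1: faults giving observed 1 are {n1 stuck-at-1, n2 stuck-at-0, n3 stuck-at-0, n4 stuck-at-1, n5 stuck-at-1, n6 stuck-at-0, n7 stuck-at-1}.
Test 2 (A=1, B=1, C=0, D=0): fault-free n1=0, n2=0, n3=1, n4=0, n5=0, n6=1, n7=0 → 0; observed 0. Eliminates n1 stuck-at-1, n3 stuck-at-0, n4 stuck-at-1, n5 stuck-at-1, n6 stuck-at-0, n7 stuck-at-1.
Only n2 stuck-at-0 is consistent with every test.

n2 stuck-at-0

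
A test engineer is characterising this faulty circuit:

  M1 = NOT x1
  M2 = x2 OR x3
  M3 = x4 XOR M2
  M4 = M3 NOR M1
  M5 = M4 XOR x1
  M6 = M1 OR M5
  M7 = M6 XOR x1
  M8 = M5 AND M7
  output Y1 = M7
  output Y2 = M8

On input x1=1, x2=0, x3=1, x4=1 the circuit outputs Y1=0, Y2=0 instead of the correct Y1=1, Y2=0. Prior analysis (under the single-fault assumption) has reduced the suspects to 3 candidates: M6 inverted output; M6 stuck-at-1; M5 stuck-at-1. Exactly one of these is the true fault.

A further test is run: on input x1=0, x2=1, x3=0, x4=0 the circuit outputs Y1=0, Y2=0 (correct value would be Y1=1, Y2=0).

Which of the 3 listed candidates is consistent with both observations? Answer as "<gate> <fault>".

M6 inverted output

Evaluate each candidate on input x1=0, x2=1, x3=0, x4=0:
  M6 inverted output: M1=1, M2=1, M3=1, M4=0, M5=0, M6=0 [inverted output], M7=0, M8=0 → Y1=0, Y2=0 — matches
  M6 stuck-at-1: M1=1, M2=1, M3=1, M4=0, M5=0, M6=1 [stuck-at-1], M7=1, M8=0 → Y1=1, Y2=0 — eliminated
  M5 stuck-at-1: M1=1, M2=1, M3=1, M4=0, M5=1 [stuck-at-1], M6=1, M7=1, M8=1 → Y1=1, Y2=1 — eliminated
Only M6 inverted output reproduces the observed Y1=0, Y2=0.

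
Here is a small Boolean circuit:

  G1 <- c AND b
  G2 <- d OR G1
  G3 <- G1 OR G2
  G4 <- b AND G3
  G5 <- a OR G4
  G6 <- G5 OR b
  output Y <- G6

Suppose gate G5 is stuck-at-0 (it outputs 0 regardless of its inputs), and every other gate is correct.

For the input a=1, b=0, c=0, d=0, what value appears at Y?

0

Propagate with G5 forced: G1=0, G2=0, G3=0, G4=0, G5=0 [stuck-at-0], G6=0.
So Y = 0. (Without the fault it would be 1.)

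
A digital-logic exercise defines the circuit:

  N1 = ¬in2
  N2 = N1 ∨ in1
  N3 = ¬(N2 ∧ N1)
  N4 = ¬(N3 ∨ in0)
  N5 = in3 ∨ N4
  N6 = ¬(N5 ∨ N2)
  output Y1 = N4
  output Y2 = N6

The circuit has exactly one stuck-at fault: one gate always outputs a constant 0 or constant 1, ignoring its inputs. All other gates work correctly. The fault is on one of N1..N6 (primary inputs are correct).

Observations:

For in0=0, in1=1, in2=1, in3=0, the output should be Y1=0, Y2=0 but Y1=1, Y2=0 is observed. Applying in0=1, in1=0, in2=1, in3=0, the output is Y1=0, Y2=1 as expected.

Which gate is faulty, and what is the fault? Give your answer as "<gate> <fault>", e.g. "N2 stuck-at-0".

N3 stuck-at-0

Fault-free values for test 1 (in0=0, in1=1, in2=1, in3=0): N1=0, N2=1, N3=1, N4=0, N5=0, N6=0, giving Y1=0, Y2=0. Observed Y1=1, Y2=0.
Test 1: faults giving observed Y1=1, Y2=0 are {N1 stuck-at-1, N3 stuck-at-0, N4 stuck-at-1}.
Test 2 (in0=1, in1=0, in2=1, in3=0): fault-free N1=0, N2=0, N3=1, N4=0, N5=0, N6=1 → Y1=0, Y2=1; observed Y1=0, Y2=1. Eliminates N1 stuck-at-1, N4 stuck-at-1.
Only N3 stuck-at-0 is consistent with every test.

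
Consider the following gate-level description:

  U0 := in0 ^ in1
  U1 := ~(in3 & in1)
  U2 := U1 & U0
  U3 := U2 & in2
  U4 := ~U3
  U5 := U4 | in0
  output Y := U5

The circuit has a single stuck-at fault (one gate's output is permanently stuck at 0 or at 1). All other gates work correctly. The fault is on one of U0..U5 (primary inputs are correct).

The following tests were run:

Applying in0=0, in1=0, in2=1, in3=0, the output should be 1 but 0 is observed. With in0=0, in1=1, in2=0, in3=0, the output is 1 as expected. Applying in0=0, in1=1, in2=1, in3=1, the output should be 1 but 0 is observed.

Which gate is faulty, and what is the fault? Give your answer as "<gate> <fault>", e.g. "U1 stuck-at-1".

Fault-free values for test 1 (in0=0, in1=0, in2=1, in3=0): U0=0, U1=1, U2=0, U3=0, U4=1, U5=1, giving Y=1. Observed 0.
Test 1: faults giving observed 0 are {U0 stuck-at-1, U2 stuck-at-1, U3 stuck-at-1, U4 stuck-at-0, U5 stuck-at-0}.
Test 2 (in0=0, in1=1, in2=0, in3=0): fault-free U0=1, U1=1, U2=1, U3=0, U4=1, U5=1 → 1; observed 1. Eliminates U3 stuck-at-1, U4 stuck-at-0, U5 stuck-at-0.
Test 3 (in0=0, in1=1, in2=1, in3=1): fault-free U0=1, U1=0, U2=0, U3=0, U4=1, U5=1 → 1; observed 0. Eliminates U0 stuck-at-1.
Only U2 stuck-at-1 is consistent with every test.

U2 stuck-at-1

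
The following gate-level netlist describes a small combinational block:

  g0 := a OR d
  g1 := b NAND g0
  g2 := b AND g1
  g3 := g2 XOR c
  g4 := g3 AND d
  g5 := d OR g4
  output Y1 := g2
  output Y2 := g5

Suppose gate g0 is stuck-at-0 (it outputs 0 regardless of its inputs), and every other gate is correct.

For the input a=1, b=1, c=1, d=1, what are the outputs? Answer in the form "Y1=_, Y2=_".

Y1=1, Y2=1

Propagate with g0 forced: g0=0 [stuck-at-0], g1=1, g2=1, g3=0, g4=0, g5=1.
So the outputs are Y1=1, Y2=1. (Without the fault they would be Y1=0, Y2=1.)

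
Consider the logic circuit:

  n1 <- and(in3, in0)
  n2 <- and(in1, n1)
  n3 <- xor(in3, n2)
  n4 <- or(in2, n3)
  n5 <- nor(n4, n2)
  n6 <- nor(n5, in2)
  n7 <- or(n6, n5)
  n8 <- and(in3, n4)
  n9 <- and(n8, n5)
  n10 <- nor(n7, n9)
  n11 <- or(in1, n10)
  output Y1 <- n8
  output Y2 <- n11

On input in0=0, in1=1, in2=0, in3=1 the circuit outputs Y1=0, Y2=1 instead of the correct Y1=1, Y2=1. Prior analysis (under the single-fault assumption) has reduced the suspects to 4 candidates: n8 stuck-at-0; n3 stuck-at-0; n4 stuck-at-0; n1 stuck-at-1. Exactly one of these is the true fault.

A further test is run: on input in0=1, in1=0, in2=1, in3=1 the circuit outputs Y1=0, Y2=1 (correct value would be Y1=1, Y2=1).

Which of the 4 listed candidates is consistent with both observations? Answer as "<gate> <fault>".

n8 stuck-at-0

Evaluate each candidate on input in0=1, in1=0, in2=1, in3=1:
  n8 stuck-at-0: n1=1, n2=0, n3=1, n4=1, n5=0, n6=0, n7=0, n8=0 [stuck-at-0], n9=0, n10=1, n11=1 → Y1=0, Y2=1 — matches
  n3 stuck-at-0: n1=1, n2=0, n3=0 [stuck-at-0], n4=1, n5=0, n6=0, n7=0, n8=1, n9=0, n10=1, n11=1 → Y1=1, Y2=1 — eliminated
  n4 stuck-at-0: n1=1, n2=0, n3=1, n4=0 [stuck-at-0], n5=1, n6=0, n7=1, n8=0, n9=0, n10=0, n11=0 → Y1=0, Y2=0 — eliminated
  n1 stuck-at-1: n1=1 [stuck-at-1], n2=0, n3=1, n4=1, n5=0, n6=0, n7=0, n8=1, n9=0, n10=1, n11=1 → Y1=1, Y2=1 — eliminated
Only n8 stuck-at-0 reproduces the observed Y1=0, Y2=1.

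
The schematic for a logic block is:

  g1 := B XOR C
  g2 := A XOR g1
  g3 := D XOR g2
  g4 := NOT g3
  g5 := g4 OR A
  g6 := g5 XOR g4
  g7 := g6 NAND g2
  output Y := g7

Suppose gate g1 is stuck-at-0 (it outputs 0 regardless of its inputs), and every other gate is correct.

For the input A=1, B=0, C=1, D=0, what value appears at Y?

Propagate with g1 forced: g1=0 [stuck-at-0], g2=1, g3=1, g4=0, g5=1, g6=1, g7=0.
So Y = 0. (Without the fault it would be 1.)

0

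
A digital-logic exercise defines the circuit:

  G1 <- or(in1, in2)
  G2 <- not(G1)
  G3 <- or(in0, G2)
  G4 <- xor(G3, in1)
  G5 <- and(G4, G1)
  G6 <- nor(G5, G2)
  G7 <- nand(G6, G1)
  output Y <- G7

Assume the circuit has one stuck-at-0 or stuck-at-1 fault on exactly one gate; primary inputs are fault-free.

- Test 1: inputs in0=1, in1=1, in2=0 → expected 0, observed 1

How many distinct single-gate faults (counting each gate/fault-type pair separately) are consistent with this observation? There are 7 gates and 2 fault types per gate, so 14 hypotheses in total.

Fault-free: G1=1, G2=0, G3=1, G4=0, G5=0, G6=1, G7=0 → 0. Observed 1.
  G1 stuck-at-0: output 1 ✓
  G1 stuck-at-1: output 0 ✗
  G2 stuck-at-0: output 0 ✗
  G2 stuck-at-1: output 1 ✓
  G3 stuck-at-0: output 1 ✓
  G3 stuck-at-1: output 0 ✗
  G4 stuck-at-0: output 0 ✗
  G4 stuck-at-1: output 1 ✓
  G5 stuck-at-0: output 0 ✗
  G5 stuck-at-1: output 1 ✓
  G6 stuck-at-0: output 1 ✓
  G6 stuck-at-1: output 0 ✗
  G7 stuck-at-0: output 0 ✗
  G7 stuck-at-1: output 1 ✓
Consistent faults: {G1 stuck-at-0, G2 stuck-at-1, G3 stuck-at-0, G4 stuck-at-1, G5 stuck-at-1, G6 stuck-at-0, G7 stuck-at-1} — 7 in all.

7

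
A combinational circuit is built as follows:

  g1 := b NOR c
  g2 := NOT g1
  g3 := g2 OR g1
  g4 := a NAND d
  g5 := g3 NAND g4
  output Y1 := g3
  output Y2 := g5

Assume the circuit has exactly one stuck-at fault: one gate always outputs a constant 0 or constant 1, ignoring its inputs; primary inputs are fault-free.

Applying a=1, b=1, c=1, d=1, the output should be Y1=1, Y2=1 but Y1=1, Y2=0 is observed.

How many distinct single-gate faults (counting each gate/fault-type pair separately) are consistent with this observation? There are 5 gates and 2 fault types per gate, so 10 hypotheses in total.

2

Fault-free: g1=0, g2=1, g3=1, g4=0, g5=1 → Y1=1, Y2=1. Observed Y1=1, Y2=0.
  g1 stuck-at-0: output Y1=1, Y2=1 ✗
  g1 stuck-at-1: output Y1=1, Y2=1 ✗
  g2 stuck-at-0: output Y1=0, Y2=1 ✗
  g2 stuck-at-1: output Y1=1, Y2=1 ✗
  g3 stuck-at-0: output Y1=0, Y2=1 ✗
  g3 stuck-at-1: output Y1=1, Y2=1 ✗
  g4 stuck-at-0: output Y1=1, Y2=1 ✗
  g4 stuck-at-1: output Y1=1, Y2=0 ✓
  g5 stuck-at-0: output Y1=1, Y2=0 ✓
  g5 stuck-at-1: output Y1=1, Y2=1 ✗
Consistent faults: {g4 stuck-at-1, g5 stuck-at-0} — 2 in all.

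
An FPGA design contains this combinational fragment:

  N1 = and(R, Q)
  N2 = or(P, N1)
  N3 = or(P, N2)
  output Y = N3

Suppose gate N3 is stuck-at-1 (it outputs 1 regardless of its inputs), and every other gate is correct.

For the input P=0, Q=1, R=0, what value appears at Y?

1

Propagate with N3 forced: N1=0, N2=0, N3=1 [stuck-at-1].
So Y = 1. (Without the fault it would be 0.)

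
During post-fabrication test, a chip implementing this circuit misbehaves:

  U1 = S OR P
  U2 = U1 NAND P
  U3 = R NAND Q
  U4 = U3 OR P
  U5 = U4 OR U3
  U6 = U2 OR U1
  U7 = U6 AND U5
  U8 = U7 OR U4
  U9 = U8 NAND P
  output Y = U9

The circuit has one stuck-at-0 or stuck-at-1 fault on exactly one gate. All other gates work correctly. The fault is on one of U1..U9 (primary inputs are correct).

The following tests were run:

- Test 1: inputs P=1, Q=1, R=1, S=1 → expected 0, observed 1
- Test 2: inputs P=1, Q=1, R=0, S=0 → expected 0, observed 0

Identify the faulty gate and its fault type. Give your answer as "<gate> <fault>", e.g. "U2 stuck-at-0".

U4 stuck-at-0

Fault-free values for test 1 (P=1, Q=1, R=1, S=1): U1=1, U2=0, U3=0, U4=1, U5=1, U6=1, U7=1, U8=1, U9=0, giving Y=0. Observed 1.
Test 1: faults giving observed 1 are {U4 stuck-at-0, U8 stuck-at-0, U9 stuck-at-1}.
Test 2 (P=1, Q=1, R=0, S=0): fault-free U1=1, U2=0, U3=1, U4=1, U5=1, U6=1, U7=1, U8=1, U9=0 → 0; observed 0. Eliminates U8 stuck-at-0, U9 stuck-at-1.
Only U4 stuck-at-0 is consistent with every test.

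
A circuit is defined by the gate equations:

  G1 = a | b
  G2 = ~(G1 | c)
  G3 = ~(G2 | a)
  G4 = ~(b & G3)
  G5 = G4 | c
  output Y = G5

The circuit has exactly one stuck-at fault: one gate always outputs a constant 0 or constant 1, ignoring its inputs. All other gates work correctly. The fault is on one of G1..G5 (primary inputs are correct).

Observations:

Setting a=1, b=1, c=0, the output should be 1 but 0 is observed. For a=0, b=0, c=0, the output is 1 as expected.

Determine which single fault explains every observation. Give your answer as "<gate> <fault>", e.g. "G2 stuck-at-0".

Fault-free values for test 1 (a=1, b=1, c=0): G1=1, G2=0, G3=0, G4=1, G5=1, giving Y=1. Observed 0.
Test 1: faults giving observed 0 are {G3 stuck-at-1, G4 stuck-at-0, G5 stuck-at-0}.
Test 2 (a=0, b=0, c=0): fault-free G1=0, G2=1, G3=0, G4=1, G5=1 → 1; observed 1. Eliminates G4 stuck-at-0, G5 stuck-at-0.
Only G3 stuck-at-1 is consistent with every test.

G3 stuck-at-1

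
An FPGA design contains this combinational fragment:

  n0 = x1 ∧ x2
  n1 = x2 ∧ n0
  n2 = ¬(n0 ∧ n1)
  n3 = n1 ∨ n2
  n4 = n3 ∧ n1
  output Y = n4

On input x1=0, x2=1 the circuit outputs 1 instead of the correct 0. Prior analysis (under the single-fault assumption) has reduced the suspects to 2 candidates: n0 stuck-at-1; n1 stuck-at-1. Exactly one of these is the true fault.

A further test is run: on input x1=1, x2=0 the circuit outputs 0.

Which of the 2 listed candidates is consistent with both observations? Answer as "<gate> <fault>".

n0 stuck-at-1

Evaluate each candidate on input x1=1, x2=0:
  n0 stuck-at-1: n0=1 [stuck-at-1], n1=0, n2=1, n3=1, n4=0 → 0 — matches
  n1 stuck-at-1: n0=0, n1=1 [stuck-at-1], n2=1, n3=1, n4=1 → 1 — eliminated
Only n0 stuck-at-1 reproduces the observed 0.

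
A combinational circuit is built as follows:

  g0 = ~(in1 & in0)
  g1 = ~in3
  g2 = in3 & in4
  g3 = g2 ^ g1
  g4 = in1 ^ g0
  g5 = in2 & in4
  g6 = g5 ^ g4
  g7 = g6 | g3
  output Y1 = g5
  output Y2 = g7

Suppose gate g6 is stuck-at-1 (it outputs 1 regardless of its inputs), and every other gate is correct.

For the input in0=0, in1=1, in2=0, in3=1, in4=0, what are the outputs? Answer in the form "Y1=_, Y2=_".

Propagate with g6 forced: g0=1, g1=0, g2=0, g3=0, g4=0, g5=0, g6=1 [stuck-at-1], g7=1.
So the outputs are Y1=0, Y2=1. (Without the fault they would be Y1=0, Y2=0.)

Y1=0, Y2=1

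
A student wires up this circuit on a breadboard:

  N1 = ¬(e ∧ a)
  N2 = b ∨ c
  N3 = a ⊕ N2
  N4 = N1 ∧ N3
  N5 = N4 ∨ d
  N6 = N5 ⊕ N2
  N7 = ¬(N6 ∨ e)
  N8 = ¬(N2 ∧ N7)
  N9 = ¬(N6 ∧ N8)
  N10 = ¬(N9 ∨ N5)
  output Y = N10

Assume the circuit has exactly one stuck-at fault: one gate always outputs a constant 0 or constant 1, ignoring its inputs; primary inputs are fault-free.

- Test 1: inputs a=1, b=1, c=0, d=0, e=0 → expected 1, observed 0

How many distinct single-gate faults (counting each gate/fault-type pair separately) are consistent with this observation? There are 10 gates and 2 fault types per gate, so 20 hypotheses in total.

9

Fault-free: N1=1, N2=1, N3=0, N4=0, N5=0, N6=1, N7=0, N8=1, N9=0, N10=1 → 1. Observed 0.
  N1: none of the 2 fault types match ✗
  N2: stuck-at-0 ✓; others ✗
  N3: stuck-at-1 ✓; others ✗
  N4: stuck-at-1 ✓; others ✗
  N5: stuck-at-1 ✓; others ✗
  N6: stuck-at-0 ✓; others ✗
  N7: stuck-at-1 ✓; others ✗
  N8: stuck-at-0 ✓; others ✗
  N9: stuck-at-1 ✓; others ✗
  N10: stuck-at-0 ✓; others ✗
Consistent faults: {N2 stuck-at-0, N3 stuck-at-1, N4 stuck-at-1, N5 stuck-at-1, N6 stuck-at-0, N7 stuck-at-1, N8 stuck-at-0, N9 stuck-at-1, N10 stuck-at-0} — 9 in all.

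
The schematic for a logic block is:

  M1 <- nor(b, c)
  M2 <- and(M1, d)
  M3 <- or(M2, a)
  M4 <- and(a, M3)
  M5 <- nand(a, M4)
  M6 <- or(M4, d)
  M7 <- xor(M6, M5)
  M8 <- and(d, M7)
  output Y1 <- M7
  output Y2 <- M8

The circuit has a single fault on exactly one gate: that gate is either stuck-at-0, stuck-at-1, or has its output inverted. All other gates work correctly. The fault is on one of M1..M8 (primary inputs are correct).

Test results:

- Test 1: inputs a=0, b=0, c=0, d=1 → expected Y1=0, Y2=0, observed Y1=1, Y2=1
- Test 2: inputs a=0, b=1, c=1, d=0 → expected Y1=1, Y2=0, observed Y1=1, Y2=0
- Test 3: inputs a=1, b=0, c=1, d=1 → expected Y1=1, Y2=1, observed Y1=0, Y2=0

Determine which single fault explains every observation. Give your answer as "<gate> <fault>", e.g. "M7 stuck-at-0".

Fault-free values for test 1 (a=0, b=0, c=0, d=1): M1=1, M2=1, M3=1, M4=0, M5=1, M6=1, M7=0, M8=0, giving Y1=0, Y2=0. Observed Y1=1, Y2=1.
Test 1: faults giving observed Y1=1, Y2=1 are {M5 stuck-at-0, M5 inverted output, M6 stuck-at-0, M6 inverted output, M7 stuck-at-1, M7 inverted output}.
Test 2 (a=0, b=1, c=1, d=0): fault-free M1=0, M2=0, M3=0, M4=0, M5=1, M6=0, M7=1, M8=0 → Y1=1, Y2=0; observed Y1=1, Y2=0. Eliminates M5 stuck-at-0, M5 inverted output, M6 inverted output, M7 inverted output.
Test 3 (a=1, b=0, c=1, d=1): fault-free M1=0, M2=0, M3=1, M4=1, M5=0, M6=1, M7=1, M8=1 → Y1=1, Y2=1; observed Y1=0, Y2=0. Eliminates M7 stuck-at-1.
Only M6 stuck-at-0 is consistent with every test.

M6 stuck-at-0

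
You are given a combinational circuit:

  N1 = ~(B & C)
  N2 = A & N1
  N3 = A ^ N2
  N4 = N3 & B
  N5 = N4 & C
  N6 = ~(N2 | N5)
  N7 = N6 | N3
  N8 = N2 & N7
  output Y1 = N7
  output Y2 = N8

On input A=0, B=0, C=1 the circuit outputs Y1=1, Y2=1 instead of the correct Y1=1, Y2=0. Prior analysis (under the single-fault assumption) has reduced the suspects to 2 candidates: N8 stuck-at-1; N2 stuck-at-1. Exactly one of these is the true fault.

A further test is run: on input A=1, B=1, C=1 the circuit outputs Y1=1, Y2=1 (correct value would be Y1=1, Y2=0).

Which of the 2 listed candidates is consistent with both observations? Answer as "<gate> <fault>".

N8 stuck-at-1

Evaluate each candidate on input A=1, B=1, C=1:
  N8 stuck-at-1: N1=0, N2=0, N3=1, N4=1, N5=1, N6=0, N7=1, N8=1 [stuck-at-1] → Y1=1, Y2=1 — matches
  N2 stuck-at-1: N1=0, N2=1 [stuck-at-1], N3=0, N4=0, N5=0, N6=0, N7=0, N8=0 → Y1=0, Y2=0 — eliminated
Only N8 stuck-at-1 reproduces the observed Y1=1, Y2=1.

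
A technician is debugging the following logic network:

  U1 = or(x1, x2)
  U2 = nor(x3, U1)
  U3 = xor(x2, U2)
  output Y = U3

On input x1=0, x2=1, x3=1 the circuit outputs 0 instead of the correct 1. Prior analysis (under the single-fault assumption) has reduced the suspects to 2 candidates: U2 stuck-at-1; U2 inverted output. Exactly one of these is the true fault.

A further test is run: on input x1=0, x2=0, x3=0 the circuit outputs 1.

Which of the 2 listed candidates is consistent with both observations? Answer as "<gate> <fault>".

Evaluate each candidate on input x1=0, x2=0, x3=0:
  U2 stuck-at-1: U1=0, U2=1 [stuck-at-1], U3=1 → 1 — matches
  U2 inverted output: U1=0, U2=0 [inverted output], U3=0 → 0 — eliminated
Only U2 stuck-at-1 reproduces the observed 1.

U2 stuck-at-1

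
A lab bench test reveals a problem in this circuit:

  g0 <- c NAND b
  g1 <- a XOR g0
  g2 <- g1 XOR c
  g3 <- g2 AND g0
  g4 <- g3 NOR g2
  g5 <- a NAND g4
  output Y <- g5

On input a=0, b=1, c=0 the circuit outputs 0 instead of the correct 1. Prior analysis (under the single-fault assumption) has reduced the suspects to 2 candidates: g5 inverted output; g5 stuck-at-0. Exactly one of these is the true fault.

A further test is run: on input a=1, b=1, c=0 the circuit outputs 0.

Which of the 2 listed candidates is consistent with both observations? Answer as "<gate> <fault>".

g5 stuck-at-0

Evaluate each candidate on input a=1, b=1, c=0:
  g5 inverted output: g0=1, g1=0, g2=0, g3=0, g4=1, g5=1 [inverted output] → 1 — eliminated
  g5 stuck-at-0: g0=1, g1=0, g2=0, g3=0, g4=1, g5=0 [stuck-at-0] → 0 — matches
Only g5 stuck-at-0 reproduces the observed 0.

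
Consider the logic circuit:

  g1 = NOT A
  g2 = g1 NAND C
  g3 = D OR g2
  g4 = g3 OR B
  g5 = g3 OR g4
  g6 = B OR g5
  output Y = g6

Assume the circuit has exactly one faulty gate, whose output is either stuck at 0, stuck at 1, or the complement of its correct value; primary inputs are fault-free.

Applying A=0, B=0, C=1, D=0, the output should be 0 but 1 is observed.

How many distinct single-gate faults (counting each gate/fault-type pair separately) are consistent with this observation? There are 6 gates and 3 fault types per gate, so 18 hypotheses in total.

12

Fault-free: g1=1, g2=0, g3=0, g4=0, g5=0, g6=0 → 0. Observed 1.
  g1: stuck-at-0, inverted output ✓; others ✗
  g2: stuck-at-1, inverted output ✓; others ✗
  g3: stuck-at-1, inverted output ✓; others ✗
  g4: stuck-at-1, inverted output ✓; others ✗
  g5: stuck-at-1, inverted output ✓; others ✗
  g6: stuck-at-1, inverted output ✓; others ✗
Consistent faults: {g1 stuck-at-0, g1 inverted output, g2 stuck-at-1, g2 inverted output, g3 stuck-at-1, g3 inverted output, g4 stuck-at-1, g4 inverted output, g5 stuck-at-1, g5 inverted output, g6 stuck-at-1, g6 inverted output} — 12 in all.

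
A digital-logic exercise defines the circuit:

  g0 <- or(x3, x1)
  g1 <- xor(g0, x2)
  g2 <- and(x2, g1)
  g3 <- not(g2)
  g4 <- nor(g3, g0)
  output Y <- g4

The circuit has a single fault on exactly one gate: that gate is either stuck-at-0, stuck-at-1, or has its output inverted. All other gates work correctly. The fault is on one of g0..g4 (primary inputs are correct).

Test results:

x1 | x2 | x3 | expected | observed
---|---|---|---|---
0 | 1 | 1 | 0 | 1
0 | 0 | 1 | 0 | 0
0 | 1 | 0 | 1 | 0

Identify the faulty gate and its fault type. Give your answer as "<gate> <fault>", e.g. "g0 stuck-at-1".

Fault-free values for test 1 (x1=0, x2=1, x3=1): g0=1, g1=0, g2=0, g3=1, g4=0, giving Y=0. Observed 1.
Test 1: faults giving observed 1 are {g0 stuck-at-0, g0 inverted output, g4 stuck-at-1, g4 inverted output}.
Test 2 (x1=0, x2=0, x3=1): fault-free g0=1, g1=1, g2=0, g3=1, g4=0 → 0; observed 0. Eliminates g4 stuck-at-1, g4 inverted output.
Test 3 (x1=0, x2=1, x3=0): fault-free g0=0, g1=1, g2=1, g3=0, g4=1 → 1; observed 0. Eliminates g0 stuck-at-0.
Only g0 inverted output is consistent with every test.

g0 inverted output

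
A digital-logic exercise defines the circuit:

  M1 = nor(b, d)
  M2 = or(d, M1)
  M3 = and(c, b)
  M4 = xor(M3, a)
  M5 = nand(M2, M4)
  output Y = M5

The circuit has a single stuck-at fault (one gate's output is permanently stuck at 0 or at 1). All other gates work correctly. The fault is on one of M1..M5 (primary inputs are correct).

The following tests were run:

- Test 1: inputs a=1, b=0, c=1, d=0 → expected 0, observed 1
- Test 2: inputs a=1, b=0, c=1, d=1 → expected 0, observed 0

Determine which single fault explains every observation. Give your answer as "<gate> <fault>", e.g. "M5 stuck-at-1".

Fault-free values for test 1 (a=1, b=0, c=1, d=0): M1=1, M2=1, M3=0, M4=1, M5=0, giving Y=0. Observed 1.
Test 1: faults giving observed 1 are {M1 stuck-at-0, M2 stuck-at-0, M3 stuck-at-1, M4 stuck-at-0, M5 stuck-at-1}.
Test 2 (a=1, b=0, c=1, d=1): fault-free M1=0, M2=1, M3=0, M4=1, M5=0 → 0; observed 0. Eliminates M2 stuck-at-0, M3 stuck-at-1, M4 stuck-at-0, M5 stuck-at-1.
Only M1 stuck-at-0 is consistent with every test.

M1 stuck-at-0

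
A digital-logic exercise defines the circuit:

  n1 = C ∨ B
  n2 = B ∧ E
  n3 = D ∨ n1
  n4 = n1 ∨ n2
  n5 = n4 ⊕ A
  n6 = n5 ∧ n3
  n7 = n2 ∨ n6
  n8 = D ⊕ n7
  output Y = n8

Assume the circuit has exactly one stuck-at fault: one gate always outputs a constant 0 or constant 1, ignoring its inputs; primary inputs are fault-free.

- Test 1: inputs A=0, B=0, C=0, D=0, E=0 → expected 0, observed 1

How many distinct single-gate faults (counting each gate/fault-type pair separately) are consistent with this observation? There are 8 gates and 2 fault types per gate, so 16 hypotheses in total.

5

Fault-free: n1=0, n2=0, n3=0, n4=0, n5=0, n6=0, n7=0, n8=0 → 0. Observed 1.
  n1: stuck-at-1 ✓; others ✗
  n2: stuck-at-1 ✓; others ✗
  n3: none of the 2 fault types match ✗
  n4: none of the 2 fault types match ✗
  n5: none of the 2 fault types match ✗
  n6: stuck-at-1 ✓; others ✗
  n7: stuck-at-1 ✓; others ✗
  n8: stuck-at-1 ✓; others ✗
Consistent faults: {n1 stuck-at-1, n2 stuck-at-1, n6 stuck-at-1, n7 stuck-at-1, n8 stuck-at-1} — 5 in all.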